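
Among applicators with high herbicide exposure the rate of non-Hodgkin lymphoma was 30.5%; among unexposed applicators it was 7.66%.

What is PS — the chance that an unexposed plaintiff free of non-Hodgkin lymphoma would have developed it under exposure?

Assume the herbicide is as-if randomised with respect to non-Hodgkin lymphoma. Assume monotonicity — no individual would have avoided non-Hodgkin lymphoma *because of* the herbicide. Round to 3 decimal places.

PS ≈ 0.247

p₁ = 0.305, p₀ = 0.0766.
Under exogeneity and monotonicity, PS = (p₁ − p₀) / (1 − p₀).
PS = (0.305 − 0.0766) / (1 − 0.0766) = 0.2284 / 0.9234 ≈ 0.2473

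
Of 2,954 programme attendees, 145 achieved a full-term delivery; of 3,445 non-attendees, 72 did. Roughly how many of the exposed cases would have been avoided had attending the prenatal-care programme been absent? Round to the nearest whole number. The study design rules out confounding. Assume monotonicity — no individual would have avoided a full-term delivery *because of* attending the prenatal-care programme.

p₁ = P(outcome | exposed) = 145/2954 = 0.049086
p₀ = P(outcome | unexposed) = 72/3445 = 0.0209
PN = (p₁ − p₀)/p₁ = (0.049086 − 0.0209) / 0.049086 ≈ 0.57422.
Attributable cases ≈ PN × (exposed cases) = 0.57422 × 145 ≈ 83.26.

about 83 cases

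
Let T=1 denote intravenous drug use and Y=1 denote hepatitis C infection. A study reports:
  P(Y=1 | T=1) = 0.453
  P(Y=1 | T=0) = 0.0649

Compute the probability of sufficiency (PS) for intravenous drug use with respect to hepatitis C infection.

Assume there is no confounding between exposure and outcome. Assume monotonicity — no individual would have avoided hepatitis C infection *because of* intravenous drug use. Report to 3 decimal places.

PS ≈ 0.415

Let p₁ = 0.453, p₀ = 0.0649.
Under exogeneity and monotonicity, PS = (p₁ − p₀) / (1 − p₀).
PS = (0.453 − 0.0649) / (1 − 0.0649) = 0.3881 / 0.9351 ≈ 0.4150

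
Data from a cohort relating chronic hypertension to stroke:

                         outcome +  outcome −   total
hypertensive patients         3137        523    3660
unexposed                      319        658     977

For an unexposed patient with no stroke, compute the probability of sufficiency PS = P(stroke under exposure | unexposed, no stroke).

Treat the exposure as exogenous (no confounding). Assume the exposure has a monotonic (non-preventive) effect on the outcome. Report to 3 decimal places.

p₁ = P(outcome | exposed) = 3137/3660 = 0.8571
p₀ = P(outcome | unexposed) = 319/977 = 0.32651
Under exogeneity and monotonicity, PS = (p₁ − p₀)/(1 − p₀).
PS = (0.8571 − 0.32651) / 0.67349 ≈ 0.7878

PS ≈ 0.788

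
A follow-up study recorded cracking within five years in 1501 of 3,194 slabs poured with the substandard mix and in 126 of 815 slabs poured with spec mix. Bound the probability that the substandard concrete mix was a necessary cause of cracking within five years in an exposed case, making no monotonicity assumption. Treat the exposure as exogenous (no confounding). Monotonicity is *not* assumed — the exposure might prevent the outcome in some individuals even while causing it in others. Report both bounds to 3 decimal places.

p₁ = P(outcome | exposed) = 1501/3194 = 0.46994
p₀ = P(outcome | unexposed) = 126/815 = 0.1546
Under exogeneity alone the bounds on PN are max{0,(p₁−p₀)/p₁} ≤ PN ≤ min{1,(1−p₀)/p₁}.
  lower = (p₁ − p₀)/p₁ = 0.31534 / 0.46994 ≈ 0.6710
  upper = min{1, (1 − p₀)/p₁} = 0.8454 / 0.46994 ≈ 1.7989 → capped at 1

0.671 ≤ PN ≤ 1.000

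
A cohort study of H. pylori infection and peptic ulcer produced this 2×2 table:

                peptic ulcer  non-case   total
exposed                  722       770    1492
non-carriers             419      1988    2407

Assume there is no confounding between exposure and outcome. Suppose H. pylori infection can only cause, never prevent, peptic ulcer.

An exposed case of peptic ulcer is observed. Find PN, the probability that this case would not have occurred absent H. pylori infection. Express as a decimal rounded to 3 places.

p₁ = P(outcome | exposed) = 722/1492 = 0.48391
p₀ = P(outcome | unexposed) = 419/2407 = 0.17408
Under exogeneity and monotonicity, PN = (p₁ − p₀) / p₁.
PN = (0.48391 − 0.17408) / 0.48391 = 0.30984 / 0.48391 ≈ 0.6403

PN ≈ 0.640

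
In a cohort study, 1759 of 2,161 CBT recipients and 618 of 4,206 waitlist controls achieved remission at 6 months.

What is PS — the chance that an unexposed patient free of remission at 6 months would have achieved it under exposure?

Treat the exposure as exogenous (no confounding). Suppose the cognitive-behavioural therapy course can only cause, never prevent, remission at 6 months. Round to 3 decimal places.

PS ≈ 0.782

p₁ = P(outcome | exposed) = 1759/2161 = 0.81398
p₀ = P(outcome | unexposed) = 618/4206 = 0.14693
Under exogeneity and monotonicity, PS = (p₁ − p₀) / (1 − p₀).
PS = (0.81398 − 0.14693) / (1 − 0.14693) = 0.66704 / 0.85307 ≈ 0.7819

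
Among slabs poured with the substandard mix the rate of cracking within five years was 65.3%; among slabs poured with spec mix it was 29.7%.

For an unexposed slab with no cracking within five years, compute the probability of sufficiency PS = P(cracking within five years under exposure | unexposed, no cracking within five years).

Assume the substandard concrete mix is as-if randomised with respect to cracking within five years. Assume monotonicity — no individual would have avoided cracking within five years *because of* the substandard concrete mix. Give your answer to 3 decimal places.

PS ≈ 0.506

p₁ = 0.653, p₀ = 0.297.
Under exogeneity and monotonicity, PS = (p₁ − p₀) / (1 − p₀).
PS = (0.653 − 0.297) / (1 − 0.297) = 0.356 / 0.703 ≈ 0.5064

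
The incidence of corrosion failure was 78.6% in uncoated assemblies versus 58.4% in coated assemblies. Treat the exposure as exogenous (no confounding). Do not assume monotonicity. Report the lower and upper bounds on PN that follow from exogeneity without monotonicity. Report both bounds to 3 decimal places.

p₁ = 0.786, p₀ = 0.584.
Under exogeneity alone the bounds on PN are max{0,(p₁−p₀)/p₁} ≤ PN ≤ min{1,(1−p₀)/p₁}.
  lower = (p₁ − p₀)/p₁ = 0.202 / 0.786 ≈ 0.2570
  upper = min{1, (1 − p₀)/p₁} = 0.416 / 0.786 ≈ 0.5293

0.257 ≤ PN ≤ 0.529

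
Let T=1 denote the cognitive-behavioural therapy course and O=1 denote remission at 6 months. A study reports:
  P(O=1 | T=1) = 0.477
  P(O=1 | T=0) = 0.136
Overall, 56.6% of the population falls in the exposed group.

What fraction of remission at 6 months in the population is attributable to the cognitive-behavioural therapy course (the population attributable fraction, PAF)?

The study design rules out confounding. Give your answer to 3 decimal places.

Let p₁ = 0.477, p₀ = 0.136.
Overall risk P(Y=1) = π·p₁ + (1−π)·p₀ = 0.566×0.477 + 0.434×0.136 = 0.32901.
Under exogeneity, PAF = [P(Y=1) − p₀] / P(Y=1).
PAF = (0.32901 − 0.136) / 0.32901 ≈ 0.5866

PAF ≈ 0.587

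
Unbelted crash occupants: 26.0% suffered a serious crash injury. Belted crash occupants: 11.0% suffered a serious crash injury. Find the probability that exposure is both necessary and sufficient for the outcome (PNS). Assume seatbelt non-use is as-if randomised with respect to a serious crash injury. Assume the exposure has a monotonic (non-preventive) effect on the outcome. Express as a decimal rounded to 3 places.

p₁ = 0.26, p₀ = 0.11.
Under exogeneity and monotonicity, PNS = p₁ − p₀.
PNS = 0.26 − 0.11 = 0.15

PNS ≈ 0.150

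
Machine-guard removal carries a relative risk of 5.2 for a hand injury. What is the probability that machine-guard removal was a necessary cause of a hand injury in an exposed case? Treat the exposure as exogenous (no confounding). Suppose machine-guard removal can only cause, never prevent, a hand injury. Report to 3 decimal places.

PN ≈ 0.808

Under exogeneity and monotonicity, PN = (RR − 1) / RR = 1 − 1/RR.
PN = (5.2 − 1) / 5.2 = 4.2 / 5.2 ≈ 0.8077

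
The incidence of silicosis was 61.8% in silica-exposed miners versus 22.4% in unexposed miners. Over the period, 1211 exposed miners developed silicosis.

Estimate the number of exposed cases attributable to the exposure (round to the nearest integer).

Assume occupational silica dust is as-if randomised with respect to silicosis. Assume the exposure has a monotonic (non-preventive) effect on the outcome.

p₁ = 0.618, p₀ = 0.224.
PN = (p₁ − p₀)/p₁ = (0.618 − 0.224) / 0.618 ≈ 0.63754.
Attributable cases ≈ PN × (exposed cases) = 0.63754 × 1211 ≈ 772.06.

about 772 cases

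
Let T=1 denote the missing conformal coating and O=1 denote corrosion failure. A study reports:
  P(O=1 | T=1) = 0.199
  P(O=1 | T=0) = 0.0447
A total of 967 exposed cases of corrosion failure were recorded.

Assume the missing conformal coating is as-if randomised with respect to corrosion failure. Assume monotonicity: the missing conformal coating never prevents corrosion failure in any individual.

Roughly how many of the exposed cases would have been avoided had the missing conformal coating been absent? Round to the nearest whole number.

about 750 cases

Let p₁ = 0.199, p₀ = 0.0447.
PN = (p₁ − p₀)/p₁ = (0.199 − 0.0447) / 0.199 ≈ 0.77538.
Attributable cases ≈ PN × (exposed cases) = 0.77538 × 967 ≈ 749.79.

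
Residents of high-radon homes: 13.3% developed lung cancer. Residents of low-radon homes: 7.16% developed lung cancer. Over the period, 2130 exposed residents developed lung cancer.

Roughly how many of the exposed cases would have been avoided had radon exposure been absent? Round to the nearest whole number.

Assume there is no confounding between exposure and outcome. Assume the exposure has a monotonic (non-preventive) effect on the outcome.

about 983 cases

p₁ = 0.133, p₀ = 0.0716.
PN = (p₁ − p₀)/p₁ = (0.133 − 0.0716) / 0.133 ≈ 0.46165.
Attributable cases ≈ PN × (exposed cases) = 0.46165 × 2130 ≈ 983.32.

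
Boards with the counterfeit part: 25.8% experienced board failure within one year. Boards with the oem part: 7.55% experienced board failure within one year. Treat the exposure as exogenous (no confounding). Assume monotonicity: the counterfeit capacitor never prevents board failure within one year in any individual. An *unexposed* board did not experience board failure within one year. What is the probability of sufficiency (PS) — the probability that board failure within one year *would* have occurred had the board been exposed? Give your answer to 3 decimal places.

PS ≈ 0.197

p₁ = 0.258, p₀ = 0.0755.
Under exogeneity and monotonicity, PS = (p₁ − p₀) / (1 − p₀).
PS = (0.258 − 0.0755) / (1 − 0.0755) = 0.1825 / 0.9245 ≈ 0.1974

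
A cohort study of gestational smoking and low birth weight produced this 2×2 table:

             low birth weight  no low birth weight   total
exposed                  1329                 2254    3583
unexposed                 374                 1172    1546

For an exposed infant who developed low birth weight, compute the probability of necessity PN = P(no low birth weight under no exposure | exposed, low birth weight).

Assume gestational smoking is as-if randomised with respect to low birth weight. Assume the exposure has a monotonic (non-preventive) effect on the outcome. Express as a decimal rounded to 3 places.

PN ≈ 0.348

p₁ = P(outcome | exposed) = 1329/3583 = 0.37092
p₀ = P(outcome | unexposed) = 374/1546 = 0.24191
Under exogeneity and monotonicity, PN = (p₁ − p₀) / p₁.
PN = (0.37092 − 0.24191) / 0.37092 = 0.129 / 0.37092 ≈ 0.3478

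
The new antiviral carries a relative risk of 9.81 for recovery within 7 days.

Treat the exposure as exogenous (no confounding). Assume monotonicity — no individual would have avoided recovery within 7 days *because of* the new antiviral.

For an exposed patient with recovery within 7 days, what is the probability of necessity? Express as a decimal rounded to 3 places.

PN ≈ 0.898

Under exogeneity and monotonicity, PN = (RR − 1) / RR = 1 − 1/RR.
PN = (9.81 − 1) / 9.81 = 8.81 / 9.81 ≈ 0.8981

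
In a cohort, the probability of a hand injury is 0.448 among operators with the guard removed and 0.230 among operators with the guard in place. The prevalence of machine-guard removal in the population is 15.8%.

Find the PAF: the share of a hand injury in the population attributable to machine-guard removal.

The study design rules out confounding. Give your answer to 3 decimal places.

Let p₁ = 0.448, p₀ = 0.23.
Overall risk P(Y=1) = π·p₁ + (1−π)·p₀ = 0.158×0.448 + 0.842×0.23 = 0.26444.
Under exogeneity, PAF = [P(Y=1) − p₀] / P(Y=1).
PAF = (0.26444 − 0.23) / 0.26444 ≈ 0.1303

PAF ≈ 0.130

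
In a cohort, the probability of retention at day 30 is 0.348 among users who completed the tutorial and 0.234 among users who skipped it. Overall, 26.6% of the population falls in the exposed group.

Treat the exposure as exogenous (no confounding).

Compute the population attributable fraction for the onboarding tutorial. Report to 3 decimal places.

PAF ≈ 0.115

Let p₁ = 0.348, p₀ = 0.234.
Overall risk P(Y=1) = π·p₁ + (1−π)·p₀ = 0.266×0.348 + 0.734×0.234 = 0.26432.
Under exogeneity, PAF = [P(Y=1) − p₀] / P(Y=1).
PAF = (0.26432 − 0.234) / 0.26432 ≈ 0.1147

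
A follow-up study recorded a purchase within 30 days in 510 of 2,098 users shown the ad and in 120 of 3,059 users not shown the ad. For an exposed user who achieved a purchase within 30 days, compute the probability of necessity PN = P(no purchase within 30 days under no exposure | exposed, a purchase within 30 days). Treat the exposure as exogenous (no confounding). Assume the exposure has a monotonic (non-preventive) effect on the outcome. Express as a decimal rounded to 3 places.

PN ≈ 0.839

p₁ = P(outcome | exposed) = 510/2098 = 0.24309
p₀ = P(outcome | unexposed) = 120/3059 = 0.039229
Under exogeneity and monotonicity, PN = (p₁ − p₀) / p₁.
PN = (0.24309 − 0.039229) / 0.24309 = 0.20386 / 0.24309 ≈ 0.8386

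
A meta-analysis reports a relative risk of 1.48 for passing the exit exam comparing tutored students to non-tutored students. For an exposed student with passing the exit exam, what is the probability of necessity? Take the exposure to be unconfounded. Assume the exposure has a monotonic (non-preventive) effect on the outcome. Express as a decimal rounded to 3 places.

Under exogeneity and monotonicity, PN = (RR − 1) / RR = 1 − 1/RR.
PN = (1.48 − 1) / 1.48 = 0.48 / 1.48 ≈ 0.3243

PN ≈ 0.324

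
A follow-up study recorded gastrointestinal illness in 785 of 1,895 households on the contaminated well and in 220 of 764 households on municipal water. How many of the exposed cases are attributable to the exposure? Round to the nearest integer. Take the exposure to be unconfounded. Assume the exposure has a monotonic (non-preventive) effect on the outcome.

p₁ = P(outcome | exposed) = 785/1895 = 0.41425
p₀ = P(outcome | unexposed) = 220/764 = 0.28796
PN = (p₁ − p₀)/p₁ = (0.41425 − 0.28796) / 0.41425 ≈ 0.30487.
Attributable cases ≈ PN × (exposed cases) = 0.30487 × 785 ≈ 239.32.

about 239 cases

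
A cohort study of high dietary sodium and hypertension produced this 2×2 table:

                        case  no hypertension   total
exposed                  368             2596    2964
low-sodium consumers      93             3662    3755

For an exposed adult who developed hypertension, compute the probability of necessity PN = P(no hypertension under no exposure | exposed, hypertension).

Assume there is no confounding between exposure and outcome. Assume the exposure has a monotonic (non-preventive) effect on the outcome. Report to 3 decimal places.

p₁ = P(outcome | exposed) = 368/2964 = 0.12416
p₀ = P(outcome | unexposed) = 93/3755 = 0.024767
Under exogeneity and monotonicity, PN = (p₁ − p₀)/p₁.
PN = (0.12416 − 0.024767) / 0.12416 ≈ 0.8005

PN ≈ 0.801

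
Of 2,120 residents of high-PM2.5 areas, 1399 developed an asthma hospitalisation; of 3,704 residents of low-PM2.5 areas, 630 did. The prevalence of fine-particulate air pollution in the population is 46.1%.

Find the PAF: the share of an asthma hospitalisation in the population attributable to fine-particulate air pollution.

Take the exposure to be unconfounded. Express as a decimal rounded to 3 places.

PAF ≈ 0.570

p₁ = P(outcome | exposed) = 1399/2120 = 0.65991
p₀ = P(outcome | unexposed) = 630/3704 = 0.17009
Overall risk P(Y=1) = π·p₁ + (1−π)·p₀ = 0.461×0.65991 + 0.539×0.17009 = 0.39589.
Under exogeneity, PAF = [P(Y=1) − p₀] / P(Y=1).
PAF = (0.39589 − 0.17009) / 0.39589 ≈ 0.5704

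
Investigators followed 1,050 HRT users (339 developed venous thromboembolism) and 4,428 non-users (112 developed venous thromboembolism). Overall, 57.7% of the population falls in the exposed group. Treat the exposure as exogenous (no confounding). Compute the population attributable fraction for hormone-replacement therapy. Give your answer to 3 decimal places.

p₁ = P(outcome | exposed) = 339/1050 = 0.32286
p₀ = P(outcome | unexposed) = 112/4428 = 0.025294
Overall risk P(Y=1) = π·p₁ + (1−π)·p₀ = 0.577×0.32286 + 0.423×0.025294 = 0.19699.
Under exogeneity, PAF = [P(Y=1) − p₀] / P(Y=1).
PAF = (0.19699 − 0.025294) / 0.19699 ≈ 0.8716

PAF ≈ 0.872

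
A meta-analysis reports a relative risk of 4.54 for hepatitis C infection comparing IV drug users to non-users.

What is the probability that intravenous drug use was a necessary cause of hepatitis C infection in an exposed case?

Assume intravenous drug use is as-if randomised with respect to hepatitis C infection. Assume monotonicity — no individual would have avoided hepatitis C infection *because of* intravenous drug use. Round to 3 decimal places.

PN ≈ 0.780

Under exogeneity and monotonicity, PN = (RR − 1) / RR = 1 − 1/RR.
PN = (4.54 − 1) / 4.54 = 3.54 / 4.54 ≈ 0.7797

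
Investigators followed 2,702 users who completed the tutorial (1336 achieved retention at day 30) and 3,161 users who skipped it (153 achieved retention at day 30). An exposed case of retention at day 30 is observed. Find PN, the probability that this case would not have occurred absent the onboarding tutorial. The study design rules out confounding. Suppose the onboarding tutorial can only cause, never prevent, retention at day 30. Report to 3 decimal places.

PN ≈ 0.902

p₁ = P(outcome | exposed) = 1336/2702 = 0.49445
p₀ = P(outcome | unexposed) = 153/3161 = 0.048402
Under exogeneity and monotonicity, PN = (p₁ − p₀) / p₁.
PN = (0.49445 − 0.048402) / 0.49445 = 0.44605 / 0.49445 ≈ 0.9021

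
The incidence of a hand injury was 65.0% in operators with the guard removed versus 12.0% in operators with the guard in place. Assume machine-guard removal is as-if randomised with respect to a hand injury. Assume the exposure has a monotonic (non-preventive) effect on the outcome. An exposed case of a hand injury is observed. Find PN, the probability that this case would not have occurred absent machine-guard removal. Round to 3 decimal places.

PN ≈ 0.815

p₁ = 0.65, p₀ = 0.12.
Under exogeneity and monotonicity, PN = (p₁ − p₀) / p₁.
PN = (0.65 − 0.12) / 0.65 = 0.53 / 0.65 ≈ 0.8154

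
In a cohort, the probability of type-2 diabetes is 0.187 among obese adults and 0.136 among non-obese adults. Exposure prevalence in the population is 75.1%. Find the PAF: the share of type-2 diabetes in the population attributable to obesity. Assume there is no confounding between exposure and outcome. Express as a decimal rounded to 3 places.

PAF ≈ 0.220

Let p₁ = 0.187, p₀ = 0.136.
Overall risk P(Y=1) = π·p₁ + (1−π)·p₀ = 0.751×0.187 + 0.249×0.136 = 0.1743.
Under exogeneity, PAF = [P(Y=1) − p₀] / P(Y=1).
PAF = (0.1743 − 0.136) / 0.1743 ≈ 0.2197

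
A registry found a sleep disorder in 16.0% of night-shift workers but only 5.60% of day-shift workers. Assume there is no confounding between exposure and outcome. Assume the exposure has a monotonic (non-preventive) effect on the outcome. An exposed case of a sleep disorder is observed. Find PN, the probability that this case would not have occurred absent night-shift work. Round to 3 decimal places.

p₁ = 0.16, p₀ = 0.056.
Under exogeneity and monotonicity, PN = (p₁ − p₀) / p₁.
PN = (0.16 − 0.056) / 0.16 = 0.104 / 0.16 ≈ 0.6500

PN ≈ 0.650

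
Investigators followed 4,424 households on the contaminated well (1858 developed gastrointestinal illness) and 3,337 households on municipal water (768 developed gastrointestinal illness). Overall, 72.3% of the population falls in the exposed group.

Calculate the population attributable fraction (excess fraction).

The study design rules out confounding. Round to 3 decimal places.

PAF ≈ 0.374

p₁ = P(outcome | exposed) = 1858/4424 = 0.41998
p₀ = P(outcome | unexposed) = 768/3337 = 0.23015
Overall risk P(Y=1) = π·p₁ + (1−π)·p₀ = 0.723×0.41998 + 0.277×0.23015 = 0.3674.
Under exogeneity, PAF = [P(Y=1) − p₀] / P(Y=1).
PAF = (0.3674 − 0.23015) / 0.3674 ≈ 0.3736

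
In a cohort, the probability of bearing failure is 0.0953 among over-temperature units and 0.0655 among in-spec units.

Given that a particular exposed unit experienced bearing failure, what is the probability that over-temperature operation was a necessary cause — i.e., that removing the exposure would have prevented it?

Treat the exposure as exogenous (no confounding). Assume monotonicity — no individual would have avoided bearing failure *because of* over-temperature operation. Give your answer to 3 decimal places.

PN ≈ 0.313

Let p₁ = 0.0953, p₀ = 0.0655.
Under exogeneity and monotonicity, PN = (p₁ − p₀) / p₁.
PN = (0.0953 − 0.0655) / 0.0953 = 0.0298 / 0.0953 ≈ 0.3127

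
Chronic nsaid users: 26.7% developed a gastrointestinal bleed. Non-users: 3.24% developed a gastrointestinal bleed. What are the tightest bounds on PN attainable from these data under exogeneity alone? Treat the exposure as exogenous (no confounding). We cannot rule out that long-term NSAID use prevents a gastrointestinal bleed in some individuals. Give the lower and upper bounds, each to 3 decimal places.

p₁ = 0.267, p₀ = 0.0324.
Under exogeneity alone the bounds on PN are max{0,(p₁−p₀)/p₁} ≤ PN ≤ min{1,(1−p₀)/p₁}.
  lower = (p₁ − p₀)/p₁ = 0.2346 / 0.267 ≈ 0.8787
  upper = min{1, (1 − p₀)/p₁} = 0.9676 / 0.267 ≈ 3.6240 → capped at 1

0.879 ≤ PN ≤ 1.000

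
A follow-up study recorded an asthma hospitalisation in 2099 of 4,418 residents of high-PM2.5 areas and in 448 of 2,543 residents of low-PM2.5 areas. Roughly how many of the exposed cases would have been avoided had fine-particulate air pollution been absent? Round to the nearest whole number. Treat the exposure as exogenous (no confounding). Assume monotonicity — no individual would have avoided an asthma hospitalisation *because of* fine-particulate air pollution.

p₁ = P(outcome | exposed) = 2099/4418 = 0.4751
p₀ = P(outcome | unexposed) = 448/2543 = 0.17617
PN = (p₁ − p₀)/p₁ = (0.4751 − 0.17617) / 0.4751 ≈ 0.62920.
Attributable cases ≈ PN × (exposed cases) = 0.62920 × 2099 ≈ 1320.68.

about 1321 cases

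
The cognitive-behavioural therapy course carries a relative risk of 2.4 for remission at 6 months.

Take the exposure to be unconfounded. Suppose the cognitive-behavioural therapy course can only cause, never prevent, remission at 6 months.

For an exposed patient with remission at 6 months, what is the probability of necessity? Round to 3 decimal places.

Under exogeneity and monotonicity, PN = (RR − 1) / RR = 1 − 1/RR.
PN = (2.4 − 1) / 2.4 = 1.4 / 2.4 ≈ 0.5833

PN ≈ 0.583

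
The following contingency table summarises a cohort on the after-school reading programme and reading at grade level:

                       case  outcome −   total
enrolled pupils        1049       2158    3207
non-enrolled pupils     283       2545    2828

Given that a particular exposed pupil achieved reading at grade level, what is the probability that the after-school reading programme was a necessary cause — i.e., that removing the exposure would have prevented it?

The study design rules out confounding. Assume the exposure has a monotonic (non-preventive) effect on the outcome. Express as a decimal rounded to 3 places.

PN ≈ 0.694

p₁ = P(outcome | exposed) = 1049/3207 = 0.3271
p₀ = P(outcome | unexposed) = 283/2828 = 0.10007
Under exogeneity and monotonicity, PN = (p₁ − p₀) / p₁.
PN = (0.3271 − 0.10007) / 0.3271 = 0.22703 / 0.3271 ≈ 0.6941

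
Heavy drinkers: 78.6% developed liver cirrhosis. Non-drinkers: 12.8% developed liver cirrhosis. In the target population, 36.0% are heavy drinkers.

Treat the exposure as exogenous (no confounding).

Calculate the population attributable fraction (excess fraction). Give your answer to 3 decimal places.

p₁ = 0.786, p₀ = 0.128.
Overall risk P(Y=1) = π·p₁ + (1−π)·p₀ = 0.36×0.786 + 0.64×0.128 = 0.36488.
Under exogeneity, PAF = [P(Y=1) − p₀] / P(Y=1).
PAF = (0.36488 − 0.128) / 0.36488 ≈ 0.6492

PAF ≈ 0.649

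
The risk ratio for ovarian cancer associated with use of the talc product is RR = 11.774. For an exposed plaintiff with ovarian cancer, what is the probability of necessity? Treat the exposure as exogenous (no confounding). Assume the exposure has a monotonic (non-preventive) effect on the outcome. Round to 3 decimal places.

Under exogeneity and monotonicity, PN = (RR − 1) / RR = 1 − 1/RR.
PN = (11.774 − 1) / 11.774 = 10.77 / 11.774 ≈ 0.9151

PN ≈ 0.915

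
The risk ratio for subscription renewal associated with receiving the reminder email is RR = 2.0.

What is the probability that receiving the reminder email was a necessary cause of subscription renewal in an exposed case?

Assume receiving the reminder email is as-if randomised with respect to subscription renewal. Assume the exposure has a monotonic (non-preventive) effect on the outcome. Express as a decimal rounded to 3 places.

PN ≈ 0.500

Under exogeneity and monotonicity, PN = (RR − 1) / RR = 1 − 1/RR.
PN = (2.0 − 1) / 2.0 = 1 / 2.0 ≈ 0.5000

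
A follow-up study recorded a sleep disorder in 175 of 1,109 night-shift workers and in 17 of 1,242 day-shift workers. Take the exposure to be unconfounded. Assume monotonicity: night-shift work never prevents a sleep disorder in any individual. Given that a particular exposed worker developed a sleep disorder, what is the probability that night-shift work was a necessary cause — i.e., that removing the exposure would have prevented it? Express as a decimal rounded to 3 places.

PN ≈ 0.913

p₁ = P(outcome | exposed) = 175/1109 = 0.1578
p₀ = P(outcome | unexposed) = 17/1242 = 0.013688
Under exogeneity and monotonicity, PN = (p₁ − p₀) / p₁.
PN = (0.1578 − 0.013688) / 0.1578 = 0.14411 / 0.1578 ≈ 0.9133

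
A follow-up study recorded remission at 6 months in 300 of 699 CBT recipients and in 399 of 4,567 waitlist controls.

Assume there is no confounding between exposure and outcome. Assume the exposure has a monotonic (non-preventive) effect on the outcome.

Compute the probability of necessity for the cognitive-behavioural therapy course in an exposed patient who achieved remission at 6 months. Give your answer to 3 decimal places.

p₁ = P(outcome | exposed) = 300/699 = 0.42918
p₀ = P(outcome | unexposed) = 399/4567 = 0.087366
Under exogeneity and monotonicity, PN = (p₁ − p₀) / p₁.
PN = (0.42918 − 0.087366) / 0.42918 = 0.34182 / 0.42918 ≈ 0.7964

PN ≈ 0.796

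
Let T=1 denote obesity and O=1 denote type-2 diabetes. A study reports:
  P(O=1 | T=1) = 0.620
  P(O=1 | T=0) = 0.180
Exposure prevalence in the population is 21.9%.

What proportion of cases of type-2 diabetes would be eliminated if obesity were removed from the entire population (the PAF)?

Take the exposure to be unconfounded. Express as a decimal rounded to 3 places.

PAF ≈ 0.349

Let p₁ = 0.62, p₀ = 0.18.
Overall risk P(Y=1) = π·p₁ + (1−π)·p₀ = 0.219×0.62 + 0.781×0.18 = 0.27636.
Under exogeneity, PAF = [P(Y=1) − p₀] / P(Y=1).
PAF = (0.27636 − 0.18) / 0.27636 ≈ 0.3487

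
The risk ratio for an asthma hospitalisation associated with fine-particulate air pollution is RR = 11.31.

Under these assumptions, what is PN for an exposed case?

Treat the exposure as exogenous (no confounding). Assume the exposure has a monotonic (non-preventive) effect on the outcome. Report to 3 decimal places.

Under exogeneity and monotonicity, PN = (RR − 1) / RR = 1 − 1/RR.
PN = (11.31 − 1) / 11.31 = 10.31 / 11.31 ≈ 0.9116

PN ≈ 0.912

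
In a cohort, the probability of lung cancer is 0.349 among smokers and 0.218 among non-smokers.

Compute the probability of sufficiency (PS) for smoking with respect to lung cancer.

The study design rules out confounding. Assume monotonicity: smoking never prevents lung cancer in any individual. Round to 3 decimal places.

Let p₁ = 0.349, p₀ = 0.218.
Under exogeneity and monotonicity, PS = (p₁ − p₀) / (1 − p₀).
PS = (0.349 − 0.218) / (1 − 0.218) = 0.131 / 0.782 ≈ 0.1675

PS ≈ 0.168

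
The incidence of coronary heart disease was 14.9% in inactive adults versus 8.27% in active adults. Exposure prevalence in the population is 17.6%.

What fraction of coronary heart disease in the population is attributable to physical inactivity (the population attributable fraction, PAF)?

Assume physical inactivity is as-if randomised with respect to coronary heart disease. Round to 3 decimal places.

p₁ = 0.149, p₀ = 0.0827.
Overall risk P(Y=1) = π·p₁ + (1−π)·p₀ = 0.176×0.149 + 0.824×0.0827 = 0.094369.
Under exogeneity, PAF = [P(Y=1) − p₀] / P(Y=1).
PAF = (0.094369 − 0.0827) / 0.094369 ≈ 0.1237

PAF ≈ 0.124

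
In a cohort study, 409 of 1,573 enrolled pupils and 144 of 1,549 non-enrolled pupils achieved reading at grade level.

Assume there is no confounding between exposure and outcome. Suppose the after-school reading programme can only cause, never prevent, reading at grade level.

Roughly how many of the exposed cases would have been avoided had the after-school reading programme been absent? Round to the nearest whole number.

about 263 cases

p₁ = P(outcome | exposed) = 409/1573 = 0.26001
p₀ = P(outcome | unexposed) = 144/1549 = 0.092963
PN = (p₁ − p₀)/p₁ = (0.26001 − 0.092963) / 0.26001 ≈ 0.64247.
Attributable cases ≈ PN × (exposed cases) = 0.64247 × 409 ≈ 262.77.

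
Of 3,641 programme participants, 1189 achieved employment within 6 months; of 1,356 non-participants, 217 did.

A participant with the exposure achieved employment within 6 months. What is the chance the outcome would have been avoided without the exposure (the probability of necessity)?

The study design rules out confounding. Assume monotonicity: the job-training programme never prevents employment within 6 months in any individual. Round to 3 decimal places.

p₁ = P(outcome | exposed) = 1189/3641 = 0.32656
p₀ = P(outcome | unexposed) = 217/1356 = 0.16003
Under exogeneity and monotonicity, PN = (p₁ − p₀) / p₁.
PN = (0.32656 − 0.16003) / 0.32656 = 0.16653 / 0.32656 ≈ 0.5100

PN ≈ 0.510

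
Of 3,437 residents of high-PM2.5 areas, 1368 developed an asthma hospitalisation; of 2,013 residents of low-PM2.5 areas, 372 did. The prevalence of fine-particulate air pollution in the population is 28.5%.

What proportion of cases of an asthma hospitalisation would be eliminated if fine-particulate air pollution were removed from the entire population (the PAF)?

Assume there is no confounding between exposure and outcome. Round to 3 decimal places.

p₁ = P(outcome | exposed) = 1368/3437 = 0.39802
p₀ = P(outcome | unexposed) = 372/2013 = 0.1848
Overall risk P(Y=1) = π·p₁ + (1−π)·p₀ = 0.285×0.39802 + 0.715×0.1848 = 0.24557.
Under exogeneity, PAF = [P(Y=1) − p₀] / P(Y=1).
PAF = (0.24557 − 0.1848) / 0.24557 ≈ 0.2475

PAF ≈ 0.247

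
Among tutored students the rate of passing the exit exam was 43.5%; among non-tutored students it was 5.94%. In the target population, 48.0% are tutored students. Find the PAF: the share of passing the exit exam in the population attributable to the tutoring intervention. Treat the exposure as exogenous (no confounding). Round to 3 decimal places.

PAF ≈ 0.752

p₁ = 0.435, p₀ = 0.0594.
Overall risk P(Y=1) = π·p₁ + (1−π)·p₀ = 0.48×0.435 + 0.52×0.0594 = 0.23969.
Under exogeneity, PAF = [P(Y=1) − p₀] / P(Y=1).
PAF = (0.23969 − 0.0594) / 0.23969 ≈ 0.7522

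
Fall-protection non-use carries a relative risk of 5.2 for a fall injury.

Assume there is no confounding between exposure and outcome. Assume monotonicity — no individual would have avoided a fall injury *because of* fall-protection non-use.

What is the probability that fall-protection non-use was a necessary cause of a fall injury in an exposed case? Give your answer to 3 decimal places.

Under exogeneity and monotonicity, PN = (RR − 1) / RR = 1 − 1/RR.
PN = (5.2 − 1) / 5.2 = 4.2 / 5.2 ≈ 0.8077

PN ≈ 0.808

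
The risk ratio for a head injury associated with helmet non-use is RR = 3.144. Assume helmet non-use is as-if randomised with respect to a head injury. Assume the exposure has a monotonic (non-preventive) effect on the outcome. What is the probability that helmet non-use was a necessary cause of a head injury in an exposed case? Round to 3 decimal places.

PN ≈ 0.682

Under exogeneity and monotonicity, PN = (RR − 1) / RR = 1 − 1/RR.
PN = (3.144 − 1) / 3.144 = 2.144 / 3.144 ≈ 0.6819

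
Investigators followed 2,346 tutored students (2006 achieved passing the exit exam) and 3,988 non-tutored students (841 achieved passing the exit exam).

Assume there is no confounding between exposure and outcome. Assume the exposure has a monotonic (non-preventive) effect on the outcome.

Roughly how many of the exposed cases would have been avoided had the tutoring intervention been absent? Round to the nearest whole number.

p₁ = P(outcome | exposed) = 2006/2346 = 0.85507
p₀ = P(outcome | unexposed) = 841/3988 = 0.21088
PN = (p₁ − p₀)/p₁ = (0.85507 − 0.21088) / 0.85507 ≈ 0.75337.
Attributable cases ≈ PN × (exposed cases) = 0.75337 × 2006 ≈ 1511.27.

about 1511 cases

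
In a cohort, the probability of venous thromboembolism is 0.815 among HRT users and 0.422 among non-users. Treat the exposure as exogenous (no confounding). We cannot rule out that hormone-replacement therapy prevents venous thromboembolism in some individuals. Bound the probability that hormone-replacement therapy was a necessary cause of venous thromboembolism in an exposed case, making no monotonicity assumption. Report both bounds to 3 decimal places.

Let p₁ = 0.815, p₀ = 0.422.
Under exogeneity alone the bounds on PN are max{0,(p₁−p₀)/p₁} ≤ PN ≤ min{1,(1−p₀)/p₁}.
  lower = (p₁ − p₀)/p₁ = 0.393 / 0.815 ≈ 0.4822
  upper = min{1, (1 − p₀)/p₁} = 0.578 / 0.815 ≈ 0.7092

0.482 ≤ PN ≤ 0.709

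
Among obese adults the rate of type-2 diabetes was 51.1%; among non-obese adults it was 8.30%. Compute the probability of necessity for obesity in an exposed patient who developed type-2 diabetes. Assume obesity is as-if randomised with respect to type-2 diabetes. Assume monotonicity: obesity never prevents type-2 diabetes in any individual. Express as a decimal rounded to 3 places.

PN ≈ 0.838

p₁ = 0.511, p₀ = 0.083.
Under exogeneity and monotonicity, PN = (p₁ − p₀) / p₁.
PN = (0.511 − 0.083) / 0.511 = 0.428 / 0.511 ≈ 0.8376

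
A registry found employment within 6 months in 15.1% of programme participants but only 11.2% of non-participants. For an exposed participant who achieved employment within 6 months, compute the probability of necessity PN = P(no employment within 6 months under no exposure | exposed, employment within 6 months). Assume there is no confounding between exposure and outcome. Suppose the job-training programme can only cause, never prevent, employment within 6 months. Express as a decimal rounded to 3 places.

p₁ = 0.151, p₀ = 0.112.
Under exogeneity and monotonicity, PN = (p₁ − p₀) / p₁.
PN = (0.151 − 0.112) / 0.151 = 0.039 / 0.151 ≈ 0.2583

PN ≈ 0.258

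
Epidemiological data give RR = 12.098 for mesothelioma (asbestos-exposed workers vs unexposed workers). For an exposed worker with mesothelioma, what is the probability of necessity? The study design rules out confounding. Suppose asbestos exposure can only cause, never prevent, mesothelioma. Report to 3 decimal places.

PN ≈ 0.917

Under exogeneity and monotonicity, PN = (RR − 1) / RR = 1 − 1/RR.
PN = (12.098 − 1) / 12.098 = 11.1 / 12.098 ≈ 0.9173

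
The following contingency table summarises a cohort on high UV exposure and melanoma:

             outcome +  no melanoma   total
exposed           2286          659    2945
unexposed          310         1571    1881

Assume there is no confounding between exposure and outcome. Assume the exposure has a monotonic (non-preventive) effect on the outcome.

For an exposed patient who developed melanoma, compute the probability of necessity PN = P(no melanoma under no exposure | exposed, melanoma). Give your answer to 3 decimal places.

PN ≈ 0.788

p₁ = P(outcome | exposed) = 2286/2945 = 0.77623
p₀ = P(outcome | unexposed) = 310/1881 = 0.16481
Under exogeneity and monotonicity, PN = (p₁ − p₀)/p₁.
PN = (0.77623 − 0.16481) / 0.77623 ≈ 0.7877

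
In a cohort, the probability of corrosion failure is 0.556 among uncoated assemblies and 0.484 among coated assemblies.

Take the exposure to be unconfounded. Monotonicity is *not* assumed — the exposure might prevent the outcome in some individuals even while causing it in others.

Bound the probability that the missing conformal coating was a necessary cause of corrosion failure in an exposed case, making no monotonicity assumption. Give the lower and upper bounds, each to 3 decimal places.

0.129 ≤ PN ≤ 0.928

Let p₁ = 0.556, p₀ = 0.484.
Under exogeneity alone the bounds on PN are max{0,(p₁−p₀)/p₁} ≤ PN ≤ min{1,(1−p₀)/p₁}.
  lower = (p₁ − p₀)/p₁ = 0.072 / 0.556 ≈ 0.1295
  upper = min{1, (1 − p₀)/p₁} = 0.516 / 0.556 ≈ 0.9281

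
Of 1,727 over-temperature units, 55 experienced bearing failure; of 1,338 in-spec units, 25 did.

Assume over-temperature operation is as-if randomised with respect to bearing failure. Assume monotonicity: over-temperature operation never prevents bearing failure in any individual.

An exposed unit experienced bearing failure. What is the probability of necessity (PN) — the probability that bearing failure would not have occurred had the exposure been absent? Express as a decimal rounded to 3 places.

PN ≈ 0.413

p₁ = P(outcome | exposed) = 55/1727 = 0.031847
p₀ = P(outcome | unexposed) = 25/1338 = 0.018685
Under exogeneity and monotonicity, PN = (p₁ − p₀) / p₁.
PN = (0.031847 − 0.018685) / 0.031847 = 0.013163 / 0.031847 ≈ 0.4133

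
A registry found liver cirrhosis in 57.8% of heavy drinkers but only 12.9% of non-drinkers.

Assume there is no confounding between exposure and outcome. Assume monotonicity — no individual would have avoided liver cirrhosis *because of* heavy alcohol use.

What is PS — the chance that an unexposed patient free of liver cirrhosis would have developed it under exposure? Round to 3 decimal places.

PS ≈ 0.515

p₁ = 0.578, p₀ = 0.129.
Under exogeneity and monotonicity, PS = (p₁ − p₀) / (1 − p₀).
PS = (0.578 − 0.129) / (1 − 0.129) = 0.449 / 0.871 ≈ 0.5155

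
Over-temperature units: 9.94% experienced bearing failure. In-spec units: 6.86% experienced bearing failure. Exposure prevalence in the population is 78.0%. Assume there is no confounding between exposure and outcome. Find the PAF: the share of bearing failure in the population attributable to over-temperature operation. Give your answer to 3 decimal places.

PAF ≈ 0.259

p₁ = 0.0994, p₀ = 0.0686.
Overall risk P(Y=1) = π·p₁ + (1−π)·p₀ = 0.78×0.0994 + 0.22×0.0686 = 0.092624.
Under exogeneity, PAF = [P(Y=1) − p₀] / P(Y=1).
PAF = (0.092624 − 0.0686) / 0.092624 ≈ 0.2594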